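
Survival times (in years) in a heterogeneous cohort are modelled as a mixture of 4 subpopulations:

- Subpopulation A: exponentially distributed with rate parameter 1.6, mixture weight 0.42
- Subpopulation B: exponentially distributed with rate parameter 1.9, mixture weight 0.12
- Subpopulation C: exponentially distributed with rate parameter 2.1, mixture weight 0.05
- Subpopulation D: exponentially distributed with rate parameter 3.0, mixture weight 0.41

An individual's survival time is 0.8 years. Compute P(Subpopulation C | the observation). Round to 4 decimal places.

0.0532

The responsibility of component k is P(Z=k) f_k(x) divided by Σ_j P(Z=j) f_j(x).
Exponential densities:
  L_A = 1.6·e^(−1.6·0.8) = 1.6·e^(−1.2800) = 0.44486
  L_B = 1.9·e^(−1.9·0.8) = 1.9·e^(−1.5200) = 0.415553
  L_C = 2.1·e^(−2.1·0.8) = 2.1·e^(−1.6800) = 0.391385
  L_D = 3.0·e^(−3.0·0.8) = 3.0·e^(−2.4000) = 0.272154
Unnormalised posteriors:
  P(Z=A)·L_A = 0.42 × 0.44486 = 0.186841
  P(Z=B)·L_B = 0.12 × 0.415553 = 0.0498663
  P(Z=C)·L_C = 0.05 × 0.391385 = 0.0195693
  P(Z=D)·L_D = 0.41 × 0.272154 = 0.111583
Denominator: 0.186841 + 0.0498663 + 0.0195693 + 0.111583 = 0.36786
P(Subpopulation C | x) ≈ 0.0532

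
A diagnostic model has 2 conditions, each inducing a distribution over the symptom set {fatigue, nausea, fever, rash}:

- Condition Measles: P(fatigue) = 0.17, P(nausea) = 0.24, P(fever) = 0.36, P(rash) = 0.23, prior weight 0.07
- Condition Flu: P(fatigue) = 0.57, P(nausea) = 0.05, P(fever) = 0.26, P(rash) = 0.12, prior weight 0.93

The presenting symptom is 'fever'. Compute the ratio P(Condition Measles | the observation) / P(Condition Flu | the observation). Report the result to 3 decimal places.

Since P(k|x) ∝ π_k f_k(x), the posterior odds are π_i f_i(x) / (π_j f_j(x)).
Evaluate each component's likelihood at the observed value:
  L_Measles = P(fever | comp) = 0.36
  L_Flu = P(fever | comp) = 0.26
Posterior odds = (π_Measles·L_Measles) / (π_Flu·L_Flu) = (0.07·0.36) / (0.93·0.26) = 0.0252 / 0.2418 ≈ 0.104

0.104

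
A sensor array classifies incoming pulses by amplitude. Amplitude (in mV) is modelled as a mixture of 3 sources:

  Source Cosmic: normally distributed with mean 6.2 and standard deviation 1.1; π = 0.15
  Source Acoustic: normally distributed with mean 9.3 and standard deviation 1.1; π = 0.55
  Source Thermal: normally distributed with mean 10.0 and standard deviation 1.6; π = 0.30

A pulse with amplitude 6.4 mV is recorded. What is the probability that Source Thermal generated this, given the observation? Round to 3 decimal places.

The responsibility of component k is π_k f_k(x) divided by Σ_j π_j f_j(x).
Normal densities:
  p_Cosmic = (1/(1.1·√(2π)))·exp(−(6.4−6.2)²/(2·1.1²)) = 0.362675·exp(-0.01653) = 0.356729
  p_Acoustic = (1/(1.1·√(2π)))·exp(−(6.4−9.3)²/(2·1.1²)) = 0.362675·exp(-3.47521) = 0.0112268
  p_Thermal = (1/(1.6·√(2π)))·exp(−(6.4−10.0)²/(2·1.6²)) = 0.249339·exp(-2.53125) = 0.0198373
Unnormalised posteriors:
  π_Cosmic·p_Cosmic = 0.15 × 0.356729 = 0.0535094
  π_Acoustic·p_Acoustic = 0.55 × 0.0112268 = 0.00617472
  π_Thermal·p_Thermal = 0.30 × 0.0198373 = 0.00595118
Normaliser: 0.0535094 + 0.00617472 + 0.00595118 = 0.0656353
So the posterior for Source Thermal is 0.00595118 / 0.0656353 ≈ 0.091.

0.091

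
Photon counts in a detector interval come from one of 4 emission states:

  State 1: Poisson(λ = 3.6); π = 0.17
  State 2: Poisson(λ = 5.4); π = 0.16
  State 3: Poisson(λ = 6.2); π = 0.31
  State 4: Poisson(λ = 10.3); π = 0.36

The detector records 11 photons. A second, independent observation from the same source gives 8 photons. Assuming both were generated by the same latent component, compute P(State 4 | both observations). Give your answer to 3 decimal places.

0.806

Apply Bayes' rule: the posterior for each component is proportional to its prior times its likelihood at x.
Since both observations come from the same component, the likelihood for component k is f_k(x₁)·f_k(x₂).
  p_1 = [0.000900973] × [0.0191179] = 1.72247e-05
  p_2 = [0.0128821] × [0.0809915] = 0.00104334
  p_3 = [0.0264562] × [0.109897] = 0.00290746
  p_4 = [0.116633] × [0.105668] = 0.0123244
Prior × likelihood for each component:
  π_1·p_1 = 0.17 × 1.72247e-05 = 2.92819e-06
  π_2·p_2 = 0.16 × 0.00104334 = 0.000166934
  π_3·p_3 = 0.31 × 0.00290746 = 0.000901314
  π_4·p_4 = 0.36 × 0.0123244 = 0.00443677
Denominator: 2.92819e-06 + 0.000166934 + 0.000901314 + 0.00443677 = 0.00550795
So the posterior for State 4 is 0.00443677 / 0.00550795 ≈ 0.806.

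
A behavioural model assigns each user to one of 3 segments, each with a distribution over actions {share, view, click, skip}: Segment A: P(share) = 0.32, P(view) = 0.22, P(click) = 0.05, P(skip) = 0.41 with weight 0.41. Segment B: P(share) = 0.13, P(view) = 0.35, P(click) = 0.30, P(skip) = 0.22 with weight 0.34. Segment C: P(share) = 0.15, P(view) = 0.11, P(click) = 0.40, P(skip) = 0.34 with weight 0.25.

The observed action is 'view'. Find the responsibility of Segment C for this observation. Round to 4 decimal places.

0.1162

Apply Bayes' rule: the posterior for each component is proportional to its prior times its likelihood at x.
Component likelihoods at x = 'view':
  L_A = 0.22
  L_B = 0.35
  L_C = 0.11
Multiply by the mixture weights:
  w_A·L_A = 0.41 × 0.22 = 0.0902
  w_B·L_B = 0.34 × 0.35 = 0.119
  w_C·L_C = 0.25 × 0.11 = 0.0275
Evidence: 0.0902 + 0.119 + 0.0275 = 0.2367
Responsibility of Segment C: 0.0275 / 0.2367 ≈ 0.1162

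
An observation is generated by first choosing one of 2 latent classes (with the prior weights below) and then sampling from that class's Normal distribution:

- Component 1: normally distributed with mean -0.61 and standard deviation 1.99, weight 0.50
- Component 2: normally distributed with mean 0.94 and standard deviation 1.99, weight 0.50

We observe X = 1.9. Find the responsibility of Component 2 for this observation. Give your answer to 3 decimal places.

0.664

The responsibility of component k is π_k f_k(x) divided by Σ_j π_j f_j(x).
Evaluate each component's likelihood at the observed value:
  f_1 = 0.0904896
  f_2 = 0.178452
Prior × likelihood for each component:
  π_1·f_1 = 0.50 × 0.0904896 = 0.0452448
  π_2·f_2 = 0.50 × 0.178452 = 0.0892262
Sum: 0.0452448 + 0.0892262 = 0.134471
P(Component 2 | x) ≈ 0.664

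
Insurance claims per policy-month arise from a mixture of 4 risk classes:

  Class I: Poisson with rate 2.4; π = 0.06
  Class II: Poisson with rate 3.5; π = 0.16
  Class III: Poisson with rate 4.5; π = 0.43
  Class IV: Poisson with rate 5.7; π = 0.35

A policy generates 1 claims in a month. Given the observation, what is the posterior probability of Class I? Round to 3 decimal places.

P(component k | x) = P(Z=k)·f_k(x) / marginal(x), where marginal(x) = Σ_j P(Z=j)·f_j(x).
Evaluate each component's likelihood at the observed value:
  f_I = 0.217723
  f_II = 0.105691
  f_III = 0.0499905
  f_IV = 0.019072
Unnormalised posteriors:
  P(Z=I)·f_I = 0.06 × 0.217723 = 0.0130634
  P(Z=II)·f_II = 0.16 × 0.105691 = 0.0169105
  P(Z=III)·f_III = 0.43 × 0.0499905 = 0.0214959
  P(Z=IV)·f_IV = 0.35 × 0.019072 = 0.0066752
Evidence: 0.0130634 + 0.0169105 + 0.0214959 + 0.0066752 = 0.058145
Responsibility of Class I: 0.0130634 / 0.058145 ≈ 0.225

0.225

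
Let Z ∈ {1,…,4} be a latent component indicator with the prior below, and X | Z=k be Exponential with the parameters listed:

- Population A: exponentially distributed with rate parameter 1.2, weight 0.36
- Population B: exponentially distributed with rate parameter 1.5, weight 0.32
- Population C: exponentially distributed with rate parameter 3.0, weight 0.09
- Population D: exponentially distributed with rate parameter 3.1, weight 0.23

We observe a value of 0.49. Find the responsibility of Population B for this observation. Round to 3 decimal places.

0.334

By Bayes' theorem, P(k | x) = P(Z=k) f_k(x) / Σ_j P(Z=j) f_j(x).
Exponential densities:
  f_A = 0.666524
  f_B = 0.719258
  f_C = 0.689776
  f_D = 0.678685
Unnormalised posteriors:
  P(Z=A)·f_A = 0.36 × 0.666524 = 0.239949
  P(Z=B)·f_B = 0.32 × 0.719258 = 0.230163
  P(Z=C)·f_C = 0.09 × 0.689776 = 0.0620799
  P(Z=D)·f_D = 0.23 × 0.678685 = 0.156098
Marginal: 0.239949 + 0.230163 + 0.0620799 + 0.156098 = 0.688289
P(Population B | data) ≈ 0.334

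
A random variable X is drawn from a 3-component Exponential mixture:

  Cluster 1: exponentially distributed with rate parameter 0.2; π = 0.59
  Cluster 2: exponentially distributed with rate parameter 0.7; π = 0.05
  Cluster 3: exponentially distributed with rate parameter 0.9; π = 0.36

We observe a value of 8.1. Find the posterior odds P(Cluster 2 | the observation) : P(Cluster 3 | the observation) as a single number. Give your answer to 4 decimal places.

0.5459

Posterior odds = (π_i f_i(x)) / (π_j f_j(x)); the normalising sum cancels.
Component likelihoods at x = 8.1:
  L_1 = 0.0395797
  L_2 = 0.00241351
  L_3 = 0.000614095
0.000120675 / 0.000221074 ≈ 0.5459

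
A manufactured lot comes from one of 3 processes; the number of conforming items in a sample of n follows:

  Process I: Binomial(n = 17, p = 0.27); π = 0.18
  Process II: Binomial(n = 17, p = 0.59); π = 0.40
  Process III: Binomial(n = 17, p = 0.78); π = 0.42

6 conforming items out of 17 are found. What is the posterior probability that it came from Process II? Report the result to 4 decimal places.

The responsibility of component k is π_k f_k(x) divided by Σ_j π_j f_j(x).
Binomial probabilities:
  L_I = C(17,6)·0.27^6·0.73^11 = 12376·0.00038742·0.0313727 = 0.150423
  L_II = C(17,6)·0.59^6·0.41^11 = 12376·0.0421805·5.50329e-05 = 0.0287286
  L_III = C(17,6)·0.78^6·0.22^11 = 12376·0.2252·5.84318e-08 = 0.000162854
Weight by the priors:
  π_I·L_I = 0.18 × 0.150423 = 0.0270761
  π_II·L_II = 0.40 × 0.0287286 = 0.0114914
  π_III·L_III = 0.42 × 0.000162854 = 6.83985e-05
Evidence: 0.0270761 + 0.0114914 + 6.83985e-05 = 0.038636
Responsibility of Process II: 0.0114914 / 0.038636 ≈ 0.2974

0.2974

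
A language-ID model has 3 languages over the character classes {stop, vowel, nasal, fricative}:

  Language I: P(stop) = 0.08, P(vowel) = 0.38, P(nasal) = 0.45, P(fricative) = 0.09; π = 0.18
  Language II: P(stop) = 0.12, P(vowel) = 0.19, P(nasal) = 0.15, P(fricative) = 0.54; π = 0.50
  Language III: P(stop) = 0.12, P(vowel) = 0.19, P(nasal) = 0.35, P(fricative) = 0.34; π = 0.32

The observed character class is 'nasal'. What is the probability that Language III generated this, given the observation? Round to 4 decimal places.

0.4179

Apply Bayes' rule: the posterior for each component is proportional to its prior times its likelihood at x.
Evaluate each component's likelihood at the observed value:
  p_I = P(nasal | comp) = 0.45
  p_II = P(nasal | comp) = 0.15
  p_III = P(nasal | comp) = 0.35
Prior × likelihood for each component:
  π_I·p_I = 0.18 × 0.45 = 0.081
  π_II·p_II = 0.50 × 0.15 = 0.075
  π_III·p_III = 0.32 × 0.35 = 0.112
Denominator: 0.081 + 0.075 + 0.112 = 0.268
Responsibility of Language III: 0.112 / 0.268 ≈ 0.4179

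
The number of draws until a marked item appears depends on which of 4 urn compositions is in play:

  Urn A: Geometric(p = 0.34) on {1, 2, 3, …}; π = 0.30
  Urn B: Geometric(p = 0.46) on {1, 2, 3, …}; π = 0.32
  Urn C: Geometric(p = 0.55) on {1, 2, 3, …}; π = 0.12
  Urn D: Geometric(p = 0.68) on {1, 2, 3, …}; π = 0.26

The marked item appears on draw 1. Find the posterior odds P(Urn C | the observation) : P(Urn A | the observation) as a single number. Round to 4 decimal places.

Only the two components matter; the odds are (w_i f_i(x)) / (w_j f_j(x)).
Evaluate each component's likelihood at the observed value:
  f_A = 0.34
  f_B = 0.46
  f_C = 0.55
  f_D = 0.68
Odds = (0.12/0.30) × (0.55/0.34) = 0.4 × 1.61765 ≈ 0.6471

0.6471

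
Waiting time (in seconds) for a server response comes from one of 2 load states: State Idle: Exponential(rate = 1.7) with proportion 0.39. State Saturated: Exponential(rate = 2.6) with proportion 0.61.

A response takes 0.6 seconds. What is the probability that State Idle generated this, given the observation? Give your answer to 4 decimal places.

P(component k | x) = π_k·f_k(x) / marginal(x), where marginal(x) = Σ_j π_j·f_j(x).
Component likelihoods at x = 0.6 seconds:
  f_Idle = 1.7·e^(−1.7·0.6) = 1.7·e^(−1.0200) = 0.613011
  f_Saturated = 2.6·e^(−2.6·0.6) = 2.6·e^(−1.5600) = 0.546354
Weight by the priors:
  π_Idle·f_Idle = 0.39 × 0.613011 = 0.239074
  π_Saturated·f_Saturated = 0.61 × 0.546354 = 0.333276
Sum: 0.239074 + 0.333276 = 0.57235
Responsibility of State Idle: 0.239074 / 0.57235 ≈ 0.4177

0.4177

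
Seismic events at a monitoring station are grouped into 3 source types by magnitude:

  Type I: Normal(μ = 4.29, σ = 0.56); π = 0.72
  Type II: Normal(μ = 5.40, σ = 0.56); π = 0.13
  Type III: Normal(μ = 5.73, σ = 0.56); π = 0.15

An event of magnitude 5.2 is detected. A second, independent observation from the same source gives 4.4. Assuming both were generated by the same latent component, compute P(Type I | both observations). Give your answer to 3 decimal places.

Apply Bayes' rule: the posterior for each component is proportional to its prior times its likelihood at x.
Since both observations come from the same component, the likelihood for component k is f_k(x₁)·f_k(x₂).
  p_I = [(1/(0.56·√(2π)))·exp(−(5.2−4.29)²/(2·0.56²)) = 0.712397·exp(-1.32031) = 0.190247] × [0.698785] = 0.132942
  p_II = [(1/(0.56·√(2π)))·exp(−(5.2−5.40)²/(2·0.56²)) = 0.712397·exp(-0.06378) = 0.668382] × [0.14464] = 0.0966747
  p_III = [(1/(0.56·√(2π)))·exp(−(5.2−5.73)²/(2·0.56²)) = 0.712397·exp(-0.44786) = 0.455216] × [0.0424498] = 0.0193238
Multiply by the mixture weights:
  w_I·p_I = 0.72 × 0.132942 = 0.095718
  w_II·p_II = 0.13 × 0.0966747 = 0.0125677
  w_III·p_III = 0.15 × 0.0193238 = 0.00289857
Marginal: 0.095718 + 0.0125677 + 0.00289857 = 0.111184
P(Type I | x₁,x₂) ≈ 0.861

0.861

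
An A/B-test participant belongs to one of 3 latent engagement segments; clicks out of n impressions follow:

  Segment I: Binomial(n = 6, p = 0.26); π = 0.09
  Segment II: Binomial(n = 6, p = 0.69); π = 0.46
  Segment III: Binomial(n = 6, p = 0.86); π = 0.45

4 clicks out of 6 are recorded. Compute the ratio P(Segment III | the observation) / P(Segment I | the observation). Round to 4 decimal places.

The posterior odds equal the prior odds times the likelihood ratio: (π_i/π_j)·(f_i(x)/f_j(x)).
Component likelihoods at x = 4 clicks out of 6:
  f_I = C(6,4)·0.26^4·0.74^2 = 15·0.00456976·0.5476 = 0.037536
  f_II = C(6,4)·0.69^4·0.31^2 = 15·0.226671·0.0961 = 0.326747
  f_III = C(6,4)·0.86^4·0.14^2 = 15·0.547008·0.0196 = 0.16082
Posterior odds = (π_III·f_III) / (π_I·f_I) = (0.45·0.16082) / (0.09·0.037536) = 0.0723692 / 0.00337824 ≈ 21.4221

21.4221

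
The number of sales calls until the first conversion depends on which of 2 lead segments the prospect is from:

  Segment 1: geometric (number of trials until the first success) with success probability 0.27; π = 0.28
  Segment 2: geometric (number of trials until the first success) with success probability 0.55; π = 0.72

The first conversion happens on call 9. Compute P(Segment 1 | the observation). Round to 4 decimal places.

0.9015

Posterior ∝ prior × likelihood, so P(k | x) ∝ P(Z=k) f_k(x); normalise over all components.
Component likelihoods at x = 9:
  f_1 = 0.27·(1−0.27)^8 = 0.27·0.080646 = 0.0217744
  f_2 = 0.55·(1−0.55)^8 = 0.55·0.00168151 = 0.000924832
Prior × likelihood for each component:
  P(Z=1)·f_1 = 0.28 × 0.0217744 = 0.00609684
  P(Z=2)·f_2 = 0.72 × 0.000924832 = 0.000665879
Sum: 0.00609684 + 0.000665879 = 0.00676272
Responsibility of Segment 1: 0.00609684 / 0.00676272 ≈ 0.9015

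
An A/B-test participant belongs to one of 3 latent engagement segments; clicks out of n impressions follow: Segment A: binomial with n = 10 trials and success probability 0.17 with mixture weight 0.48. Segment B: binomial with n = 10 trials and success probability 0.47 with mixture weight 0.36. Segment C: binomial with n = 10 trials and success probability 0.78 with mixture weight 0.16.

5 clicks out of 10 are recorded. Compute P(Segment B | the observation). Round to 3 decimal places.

0.872

By Bayes' theorem, P(k | x) = π_k f_k(x) / Σ_j π_j f_j(x).
Evaluate each component's likelihood at the observed value:
  L_A = C(10,5)·0.17^5·0.83^5 = 252·0.000141986·0.393904 = 0.014094
  L_B = C(10,5)·0.47^5·0.53^5 = 252·0.0229345·0.0418195 = 0.241696
  L_C = C(10,5)·0.78^5·0.22^5 = 252·0.288717·0.000515363 = 0.0374962
Weight by the priors:
  π_A·L_A = 0.48 × 0.014094 = 0.00676514
  π_B·L_B = 0.36 × 0.241696 = 0.0870105
  π_C·L_C = 0.16 × 0.0374962 = 0.00599939
Evidence: 0.00676514 + 0.0870105 + 0.00599939 = 0.099775
So the posterior for Segment B is 0.0870105 / 0.099775 ≈ 0.872.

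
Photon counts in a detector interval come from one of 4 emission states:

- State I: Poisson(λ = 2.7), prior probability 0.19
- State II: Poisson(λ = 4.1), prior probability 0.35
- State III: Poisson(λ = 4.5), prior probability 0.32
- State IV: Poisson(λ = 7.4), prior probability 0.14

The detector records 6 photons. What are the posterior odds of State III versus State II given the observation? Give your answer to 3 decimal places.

Since P(k|x) ∝ w_k f_k(x), the posterior odds are w_i f_i(x) / (w_j f_j(x)).
Evaluate each component's likelihood at the observed value:
  f_I = e^(−2.7)·2.7^6/6! = 0.0361622
  f_II = e^(−4.1)·4.1^6/6! = 0.109336
  f_III = e^(−4.5)·4.5^6/6! = 0.12812
  f_IV = e^(−7.4)·7.4^6/6! = 0.139405
0.0409984 / 0.0382676 ≈ 1.071

1.071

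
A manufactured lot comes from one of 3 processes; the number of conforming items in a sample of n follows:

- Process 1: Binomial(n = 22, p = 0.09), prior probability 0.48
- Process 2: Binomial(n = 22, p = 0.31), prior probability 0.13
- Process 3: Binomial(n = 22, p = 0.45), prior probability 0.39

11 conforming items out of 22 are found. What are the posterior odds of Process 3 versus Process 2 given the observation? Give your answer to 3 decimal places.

14.932

Posterior odds = (π_i f_i(x)) / (π_j f_j(x)); the normalising sum cancels.
Binomial probabilities:
  f_1 = 7.84473e-07
  f_2 = 0.0302534
  f_3 = 0.150585
Posterior odds = (π_3·f_3) / (π_2·f_2) = (0.39·0.150585) / (0.13·0.0302534) = 0.0587282 / 0.00393294 ≈ 14.932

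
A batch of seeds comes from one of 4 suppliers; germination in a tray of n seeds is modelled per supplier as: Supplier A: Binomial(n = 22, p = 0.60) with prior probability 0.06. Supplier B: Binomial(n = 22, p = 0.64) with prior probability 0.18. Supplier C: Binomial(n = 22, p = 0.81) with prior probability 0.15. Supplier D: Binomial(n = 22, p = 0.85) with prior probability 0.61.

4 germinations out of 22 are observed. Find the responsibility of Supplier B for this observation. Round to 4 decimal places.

By Bayes' theorem, P(k | x) = π_k f_k(x) / Σ_j π_j f_j(x).
Component likelihoods at x = 4 germinations out of 22:
  L_A = 6.51477e-05
  L_B = 1.26584e-05
  L_C = 3.27883e-10
  L_D = 5.64329e-12
Unnormalised posteriors:
  π_A·L_A = 0.06 × 6.51477e-05 = 3.90886e-06
  π_B·L_B = 0.18 × 1.26584e-05 = 2.27851e-06
  π_C·L_C = 0.15 × 3.27883e-10 = 4.91825e-11
  π_D·L_D = 0.61 × 5.64329e-12 = 3.44241e-12
Evidence: 3.90886e-06 + 2.27851e-06 + 4.91825e-11 + 3.44241e-12 = 6.18743e-06
P(Supplier B | 4 germinations out of 22) ≈ 0.3682

0.3682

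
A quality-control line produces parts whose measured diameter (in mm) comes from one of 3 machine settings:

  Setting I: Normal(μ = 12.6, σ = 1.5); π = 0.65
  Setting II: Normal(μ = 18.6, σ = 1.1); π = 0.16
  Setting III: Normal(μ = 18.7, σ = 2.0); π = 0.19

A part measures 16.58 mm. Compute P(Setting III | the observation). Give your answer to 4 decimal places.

0.5766

The responsibility of component k is π_k f_k(x) divided by Σ_j π_j f_j(x).
Evaluate each component's likelihood at the observed value:
  p_I = (1/(1.5·√(2π)))·exp(−(16.58−12.6)²/(2·1.5²)) = 0.265962·exp(-3.52009) = 0.00787161
  p_II = (1/(1.1·√(2π)))·exp(−(16.58−18.6)²/(2·1.1²)) = 0.362675·exp(-1.68612) = 0.067181
  p_III = (1/(2.0·√(2π)))·exp(−(16.58−18.7)²/(2·2.0²)) = 0.199471·exp(-0.56180) = 0.113735
Multiply by the mixture weights:
  π_I·p_I = 0.65 × 0.00787161 = 0.00511655
  π_II·p_II = 0.16 × 0.067181 = 0.010749
  π_III·p_III = 0.19 × 0.113735 = 0.0216096
Denominator: 0.00511655 + 0.010749 + 0.0216096 = 0.0374751
Responsibility of Setting III: 0.0216096 / 0.0374751 ≈ 0.5766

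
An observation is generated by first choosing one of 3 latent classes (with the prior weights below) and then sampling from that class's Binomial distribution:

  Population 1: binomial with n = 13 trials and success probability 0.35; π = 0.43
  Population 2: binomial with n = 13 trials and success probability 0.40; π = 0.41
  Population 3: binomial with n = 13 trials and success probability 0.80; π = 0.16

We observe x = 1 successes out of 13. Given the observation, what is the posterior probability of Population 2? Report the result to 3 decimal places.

0.294

By Bayes' theorem, P(k | x) = π_k f_k(x) / Σ_j π_j f_j(x).
Evaluate each component's likelihood at the observed value:
  p_1 = 0.0258804
  p_2 = 0.0113193
  p_3 = 4.25984e-08
Multiply by the mixture weights:
  π_1·p_1 = 0.43 × 0.0258804 = 0.0111286
  π_2·p_2 = 0.41 × 0.0113193 = 0.0046409
  π_3·p_3 = 0.16 × 4.25984e-08 = 6.81574e-09
Denominator: 0.0111286 + 0.0046409 + 6.81574e-09 = 0.0157695
P(Population 2 | 1 successes out of 13) ≈ 0.294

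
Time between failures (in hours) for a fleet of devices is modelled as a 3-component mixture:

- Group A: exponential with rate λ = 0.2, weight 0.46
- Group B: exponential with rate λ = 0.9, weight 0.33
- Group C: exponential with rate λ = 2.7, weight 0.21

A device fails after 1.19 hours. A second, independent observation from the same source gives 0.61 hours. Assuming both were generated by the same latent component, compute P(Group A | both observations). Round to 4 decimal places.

0.1654

P(component k | x) = w_k·f_k(x) / marginal(x), where marginal(x) = Σ_j w_j·f_j(x).
Since both observations come from the same component, the likelihood for component k is f_k(x₁)·f_k(x₂).
  p_A = [0.2·e^(−0.2·1.19) = 0.2·e^(−0.2380) = 0.157641] × [0.17703] = 0.0279071
  p_B = [0.9·e^(−0.9·1.19) = 0.9·e^(−1.0710) = 0.308399] × [0.519774] = 0.160298
  p_C = [2.7·e^(−2.7·1.19) = 2.7·e^(−3.2130) = 0.108636] × [0.520093] = 0.056501
Weight by the priors:
  w_A·p_A = 0.46 × 0.0279071 = 0.0128372
  w_B·p_B = 0.33 × 0.160298 = 0.0528983
  w_C·p_C = 0.21 × 0.056501 = 0.0118652
Normaliser: 0.0128372 + 0.0528983 + 0.0118652 = 0.0776008
Responsibility of Group A: 0.0128372 / 0.0776008 ≈ 0.1654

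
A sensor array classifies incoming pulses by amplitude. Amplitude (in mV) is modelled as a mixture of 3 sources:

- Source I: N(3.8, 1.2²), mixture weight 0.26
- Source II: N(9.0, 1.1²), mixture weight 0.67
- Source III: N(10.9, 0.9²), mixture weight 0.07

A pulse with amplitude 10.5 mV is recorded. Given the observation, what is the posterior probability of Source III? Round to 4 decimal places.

By Bayes' theorem, P(k | x) = π_k f_k(x) / Σ_j π_j f_j(x).
Normal densities:
  f_I = (1/(1.2·√(2π)))·exp(−(10.5−3.8)²/(2·1.2²)) = 0.332452·exp(-15.58681) = 5.65542e-08
  f_II = (1/(1.1·√(2π)))·exp(−(10.5−9.0)²/(2·1.1²)) = 0.362675·exp(-0.92975) = 0.14313
  f_III = (1/(0.9·√(2π)))·exp(−(10.5−10.9)²/(2·0.9²)) = 0.443269·exp(-0.09877) = 0.401582
Multiply by the mixture weights:
  π_I·f_I = 0.26 × 5.65542e-08 = 1.47041e-08
  π_II·f_II = 0.67 × 0.14313 = 0.0958972
  π_III·f_III = 0.07 × 0.401582 = 0.0281107
Marginal: 1.47041e-08 + 0.0958972 + 0.0281107 = 0.124008
Responsibility of Source III: 0.0281107 / 0.124008 ≈ 0.2267

0.2267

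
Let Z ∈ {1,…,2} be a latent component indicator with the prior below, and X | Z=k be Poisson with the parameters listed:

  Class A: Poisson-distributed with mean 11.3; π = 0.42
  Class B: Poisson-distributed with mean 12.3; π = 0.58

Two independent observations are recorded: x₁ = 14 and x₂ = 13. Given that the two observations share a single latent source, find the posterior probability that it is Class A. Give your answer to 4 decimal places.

0.3515

The responsibility of component k is P(Z=k) f_k(x) divided by Σ_j P(Z=j) f_j(x).
Since both observations come from the same component, the likelihood for component k is f_k(x₁)·f_k(x₂).
  L_A = [0.0785529] × [0.0973222] = 0.00764494
  L_B = [0.0947199] × [0.107811] = 0.0102119
Multiply by the mixture weights:
  P(Z=A)·L_A = 0.42 × 0.00764494 = 0.00321087
  P(Z=B)·L_B = 0.58 × 0.0102119 = 0.00592288
Denominator: 0.00321087 + 0.00592288 = 0.00913376
Responsibility of Class A: 0.00321087 / 0.00913376 ≈ 0.3515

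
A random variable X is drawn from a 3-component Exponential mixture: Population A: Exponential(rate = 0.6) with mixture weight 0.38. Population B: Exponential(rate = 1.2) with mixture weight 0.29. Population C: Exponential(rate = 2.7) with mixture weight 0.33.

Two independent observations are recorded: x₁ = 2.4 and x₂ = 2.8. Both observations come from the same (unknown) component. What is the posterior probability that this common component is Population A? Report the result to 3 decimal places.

0.881

Apply Bayes' rule: the posterior for each component is proportional to its prior times its likelihood at x.
Since both observations come from the same component, the likelihood for component k is f_k(x₁)·f_k(x₂).
  f_A = [0.142157] × [0.111824] = 0.0158966
  f_B = [0.0673617] × [0.0416823] = 0.00280779
  f_C = [0.00414129] × [0.00140636] = 5.82416e-06
Unnormalised posteriors:
  π_A·f_A = 0.38 × 0.0158966 = 0.0060407
  π_B·f_B = 0.29 × 0.00280779 = 0.00081426
  π_C·f_C = 0.33 × 5.82416e-06 = 1.92197e-06
Sum: 0.0060407 + 0.00081426 + 1.92197e-06 = 0.00685688
Responsibility of Population A: 0.0060407 / 0.00685688 ≈ 0.881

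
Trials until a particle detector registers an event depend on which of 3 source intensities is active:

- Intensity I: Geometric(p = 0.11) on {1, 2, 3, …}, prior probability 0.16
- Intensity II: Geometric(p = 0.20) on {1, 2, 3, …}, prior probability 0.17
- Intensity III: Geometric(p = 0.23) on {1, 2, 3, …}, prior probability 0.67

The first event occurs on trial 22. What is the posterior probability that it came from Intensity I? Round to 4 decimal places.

Apply Bayes' rule: the posterior for each component is proportional to its prior times its likelihood at x.
Evaluate each component's likelihood at the observed value:
  p_I = 0.00951881
  p_II = 0.00184467
  p_III = 0.000950677
Prior × likelihood for each component:
  w_I·p_I = 0.16 × 0.00951881 = 0.00152301
  w_II·p_II = 0.17 × 0.00184467 = 0.000313595
  w_III·p_III = 0.67 × 0.000950677 = 0.000636954
Normaliser: 0.00152301 + 0.000313595 + 0.000636954 = 0.00247356
P(Intensity I | x) ≈ 0.6157

0.6157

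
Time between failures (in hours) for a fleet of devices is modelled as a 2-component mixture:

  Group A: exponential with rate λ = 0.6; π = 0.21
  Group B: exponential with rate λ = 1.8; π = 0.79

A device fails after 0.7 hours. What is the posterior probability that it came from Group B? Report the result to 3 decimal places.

0.830

By Bayes' theorem, P(k | x) = π_k f_k(x) / Σ_j π_j f_j(x).
Evaluate each component's likelihood at the observed value:
  L_A = 0.6·e^(−0.6·0.7) = 0.6·e^(−0.4200) = 0.394228
  L_B = 1.8·e^(−1.8·0.7) = 1.8·e^(−1.2600) = 0.510577
Weight by the priors:
  π_A·L_A = 0.21 × 0.394228 = 0.0827879
  π_B·L_B = 0.79 × 0.510577 = 0.403356
Sum: 0.0827879 + 0.403356 = 0.486144
Responsibility of Group B: 0.403356 / 0.486144 ≈ 0.830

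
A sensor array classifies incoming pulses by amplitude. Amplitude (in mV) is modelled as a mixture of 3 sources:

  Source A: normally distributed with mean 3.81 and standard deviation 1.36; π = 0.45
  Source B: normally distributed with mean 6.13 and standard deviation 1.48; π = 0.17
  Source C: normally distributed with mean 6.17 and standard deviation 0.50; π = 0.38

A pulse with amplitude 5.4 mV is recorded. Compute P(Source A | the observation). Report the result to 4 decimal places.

Posterior ∝ prior × likelihood, so P(k | x) ∝ P(Z=k) f_k(x); normalise over all components.
Component likelihoods at x = 5.4 mV:
  L_A = 0.148104
  L_B = 0.238682
  L_C = 0.243755
Prior × likelihood for each component:
  P(Z=A)·L_A = 0.45 × 0.148104 = 0.0666468
  P(Z=B)·L_B = 0.17 × 0.238682 = 0.0405759
  P(Z=C)·L_C = 0.38 × 0.243755 = 0.0926269
Marginal: 0.0666468 + 0.0405759 + 0.0926269 = 0.19985
So the posterior for Source A is 0.0666468 / 0.19985 ≈ 0.3335.

0.3335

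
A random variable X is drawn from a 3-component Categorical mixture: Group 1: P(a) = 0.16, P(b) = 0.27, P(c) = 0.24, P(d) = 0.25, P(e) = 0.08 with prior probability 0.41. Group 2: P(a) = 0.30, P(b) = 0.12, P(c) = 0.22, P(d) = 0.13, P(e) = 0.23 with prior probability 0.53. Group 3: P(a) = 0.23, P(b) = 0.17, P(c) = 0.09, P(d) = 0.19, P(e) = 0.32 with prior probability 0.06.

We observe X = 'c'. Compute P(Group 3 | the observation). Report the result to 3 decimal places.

0.025

The responsibility of component k is P(Z=k) f_k(x) divided by Σ_j P(Z=j) f_j(x).
Component likelihoods at x = 'c':
  L_1 = 0.24
  L_2 = 0.22
  L_3 = 0.09
Weight by the priors:
  P(Z=1)·L_1 = 0.41 × 0.24 = 0.0984
  P(Z=2)·L_2 = 0.53 × 0.22 = 0.1166
  P(Z=3)·L_3 = 0.06 × 0.09 = 0.0054
Evidence: 0.0984 + 0.1166 + 0.0054 = 0.2204
So the posterior for Group 3 is 0.0054 / 0.2204 ≈ 0.025.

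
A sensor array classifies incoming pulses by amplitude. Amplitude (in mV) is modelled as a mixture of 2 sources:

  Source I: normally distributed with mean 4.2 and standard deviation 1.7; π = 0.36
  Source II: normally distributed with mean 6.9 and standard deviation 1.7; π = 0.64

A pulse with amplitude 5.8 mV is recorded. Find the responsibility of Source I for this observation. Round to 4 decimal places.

0.3081

The responsibility of component k is w_k f_k(x) divided by Σ_j w_j f_j(x).
Component likelihoods at x = 5.8 mV:
  f_I = 0.150699
  f_II = 0.190346
Multiply by the mixture weights:
  w_I·f_I = 0.36 × 0.150699 = 0.0542515
  w_II·f_II = 0.64 × 0.190346 = 0.121822
Normaliser: 0.0542515 + 0.121822 = 0.176073
P(Source I | 5.8 mV) = 0.0542515 / 0.176073 ≈ 0.3081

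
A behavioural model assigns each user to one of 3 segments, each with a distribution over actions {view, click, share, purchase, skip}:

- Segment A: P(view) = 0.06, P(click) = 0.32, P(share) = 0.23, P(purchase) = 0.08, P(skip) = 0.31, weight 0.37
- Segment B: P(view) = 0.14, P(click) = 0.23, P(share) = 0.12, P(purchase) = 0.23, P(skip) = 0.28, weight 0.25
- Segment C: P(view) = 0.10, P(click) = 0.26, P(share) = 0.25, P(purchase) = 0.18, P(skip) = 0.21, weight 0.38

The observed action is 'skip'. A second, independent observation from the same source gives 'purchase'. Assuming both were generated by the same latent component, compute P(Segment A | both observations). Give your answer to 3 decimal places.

P(component k | x) = P(Z=k)·f_k(x) / marginal(x), where marginal(x) = Σ_j P(Z=j)·f_j(x).
Since both observations come from the same component, the likelihood for component k is f_k(x₁)·f_k(x₂).
  p_A = [P(skip | comp) = 0.31] × [0.08] = 0.0248
  p_B = [P(skip | comp) = 0.28] × [0.23] = 0.0644
  p_C = [P(skip | comp) = 0.21] × [0.18] = 0.0378
Multiply by the mixture weights:
  P(Z=A)·p_A = 0.37 × 0.0248 = 0.009176
  P(Z=B)·p_B = 0.25 × 0.0644 = 0.0161
  P(Z=C)·p_C = 0.38 × 0.0378 = 0.014364
Marginal: 0.009176 + 0.0161 + 0.014364 = 0.03964
Responsibility of Segment A: 0.009176 / 0.03964 ≈ 0.231

0.231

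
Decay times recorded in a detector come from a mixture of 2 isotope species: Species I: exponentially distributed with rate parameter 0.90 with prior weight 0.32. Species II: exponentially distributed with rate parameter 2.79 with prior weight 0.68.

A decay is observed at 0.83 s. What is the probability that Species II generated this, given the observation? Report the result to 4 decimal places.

Posterior ∝ prior × likelihood, so P(k | x) ∝ P(Z=k) f_k(x); normalise over all components.
Evaluate each component's likelihood at the observed value:
  p_I = 0.426407
  p_II = 0.275365
Weight by the priors:
  P(Z=I)·p_I = 0.32 × 0.426407 = 0.13645
  P(Z=II)·p_II = 0.68 × 0.275365 = 0.187248
Evidence: 0.13645 + 0.187248 = 0.323698
So the posterior for Species II is 0.187248 / 0.323698 ≈ 0.5785.

0.5785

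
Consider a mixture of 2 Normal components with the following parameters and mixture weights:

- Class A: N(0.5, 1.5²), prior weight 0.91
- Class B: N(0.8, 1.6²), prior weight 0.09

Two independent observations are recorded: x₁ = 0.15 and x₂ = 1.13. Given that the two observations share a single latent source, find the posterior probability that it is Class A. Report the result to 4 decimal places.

0.9192

P(component k | x) = π_k·f_k(x) / marginal(x), where marginal(x) = Σ_j π_j·f_j(x).
Since both observations come from the same component, the likelihood for component k is f_k(x₁)·f_k(x₂).
  f_A = [0.258819] × [0.243508] = 0.0630246
  f_B = [0.22959] × [0.244092] = 0.0560409
Weight by the priors:
  π_A·f_A = 0.91 × 0.0630246 = 0.0573524
  π_B·f_B = 0.09 × 0.0560409 = 0.00504368
Normaliser: 0.0573524 + 0.00504368 = 0.0623961
Responsibility of Class A: 0.0573524 / 0.0623961 ≈ 0.9192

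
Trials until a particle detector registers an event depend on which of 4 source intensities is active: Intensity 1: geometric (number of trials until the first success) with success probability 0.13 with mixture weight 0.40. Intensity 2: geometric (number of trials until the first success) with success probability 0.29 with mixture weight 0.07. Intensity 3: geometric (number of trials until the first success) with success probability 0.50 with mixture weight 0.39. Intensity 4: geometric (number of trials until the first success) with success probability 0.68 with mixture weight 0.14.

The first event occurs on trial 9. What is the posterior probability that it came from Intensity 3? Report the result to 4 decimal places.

0.0398

P(component k | x) = w_k·f_k(x) / marginal(x), where marginal(x) = Σ_j w_j·f_j(x).
Evaluate each component's likelihood at the observed value:
  L_1 = 0.13·(1−0.13)^8 = 0.13·0.328212 = 0.0426675
  L_2 = 0.29·(1−0.29)^8 = 0.29·0.0645754 = 0.0187269
  L_3 = 0.50·(1−0.50)^8 = 0.50·0.00390625 = 0.00195312
  L_4 = 0.68·(1−0.68)^8 = 0.68·0.000109951 = 7.47668e-05
Prior × likelihood for each component:
  w_1·L_1 = 0.40 × 0.0426675 = 0.017067
  w_2·L_2 = 0.07 × 0.0187269 = 0.00131088
  w_3·L_3 = 0.39 × 0.00195312 = 0.000761719
  w_4·L_4 = 0.14 × 7.47668e-05 = 1.04674e-05
Denominator: 0.017067 + 0.00131088 + 0.000761719 + 1.04674e-05 = 0.0191501
P(Intensity 3 | the observation) ≈ 0.0398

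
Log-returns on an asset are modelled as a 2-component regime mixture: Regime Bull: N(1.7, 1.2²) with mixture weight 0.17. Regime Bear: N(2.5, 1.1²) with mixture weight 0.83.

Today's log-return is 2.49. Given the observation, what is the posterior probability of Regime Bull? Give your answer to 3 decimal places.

Posterior ∝ prior × likelihood, so P(k | x) ∝ π_k f_k(x); normalise over all components.
Evaluate each component's likelihood at the observed value:
  L_Bull = (1/(1.2·√(2π)))·exp(−(2.49−1.7)²/(2·1.2²)) = 0.332452·exp(-0.21670) = 0.26768
  L_Bear = (1/(1.1·√(2π)))·exp(−(2.49−2.5)²/(2·1.1²)) = 0.362675·exp(-0.00004) = 0.36266
Weight by the priors:
  π_Bull·L_Bull = 0.17 × 0.26768 = 0.0455057
  π_Bear·L_Bear = 0.83 × 0.36266 = 0.301008
Denominator: 0.0455057 + 0.301008 = 0.346513
P(Regime Bull | x) = 0.0455057 / 0.346513 ≈ 0.131

0.131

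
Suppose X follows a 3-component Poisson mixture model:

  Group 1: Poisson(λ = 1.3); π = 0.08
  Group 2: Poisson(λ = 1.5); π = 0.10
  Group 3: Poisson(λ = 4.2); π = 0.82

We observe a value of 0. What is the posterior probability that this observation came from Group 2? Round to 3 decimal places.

Apply Bayes' rule: the posterior for each component is proportional to its prior times its likelihood at x.
Evaluate each component's likelihood at the observed value:
  f_1 = 0.272532
  f_2 = 0.22313
  f_3 = 0.0149956
Prior × likelihood for each component:
  π_1·f_1 = 0.08 × 0.272532 = 0.0218025
  π_2·f_2 = 0.10 × 0.22313 = 0.022313
  π_3·f_3 = 0.82 × 0.0149956 = 0.0122964
Evidence: 0.0218025 + 0.022313 + 0.0122964 = 0.0564119
So the posterior for Group 2 is 0.022313 / 0.0564119 ≈ 0.396.

0.396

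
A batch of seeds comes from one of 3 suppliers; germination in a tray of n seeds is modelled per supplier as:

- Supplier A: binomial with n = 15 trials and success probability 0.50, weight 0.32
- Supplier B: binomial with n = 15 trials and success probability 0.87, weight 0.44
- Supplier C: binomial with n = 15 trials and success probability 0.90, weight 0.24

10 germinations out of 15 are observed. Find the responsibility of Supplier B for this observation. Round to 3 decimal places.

0.277

The responsibility of component k is P(Z=k) f_k(x) divided by Σ_j P(Z=j) f_j(x).
Binomial probabilities:
  f_A = C(15,10)·0.50^10·0.50^5 = 3003·0.000976562·0.03125 = 0.0916443
  f_B = C(15,10)·0.87^10·0.13^5 = 3003·0.248423·3.71293e-05 = 0.027699
  f_C = C(15,10)·0.90^10·0.10^5 = 3003·0.348678·1e-05 = 0.0104708
Prior × likelihood for each component:
  P(Z=A)·f_A = 0.32 × 0.0916443 = 0.0293262
  P(Z=B)·f_B = 0.44 × 0.027699 = 0.0121876
  P(Z=C)·f_C = 0.24 × 0.0104708 = 0.002513
Marginal: 0.0293262 + 0.0121876 + 0.002513 = 0.0440267
P(Supplier B | data) = 0.0121876 / 0.0440267 ≈ 0.277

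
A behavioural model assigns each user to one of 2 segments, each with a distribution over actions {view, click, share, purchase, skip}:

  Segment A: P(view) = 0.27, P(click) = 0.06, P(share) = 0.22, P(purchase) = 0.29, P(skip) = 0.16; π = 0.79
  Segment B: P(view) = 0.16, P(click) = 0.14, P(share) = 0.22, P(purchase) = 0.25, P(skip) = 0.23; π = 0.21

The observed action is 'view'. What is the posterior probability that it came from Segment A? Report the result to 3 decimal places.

P(component k | x) = π_k·f_k(x) / marginal(x), where marginal(x) = Σ_j π_j·f_j(x).
Evaluate each component's likelihood at the observed value:
  p_A = 0.27
  p_B = 0.16
Multiply by the mixture weights:
  π_A·p_A = 0.79 × 0.27 = 0.2133
  π_B·p_B = 0.21 × 0.16 = 0.0336
Marginal: 0.2133 + 0.0336 = 0.2469
P(Segment A | data) = 0.2133 / 0.2469 ≈ 0.864

0.864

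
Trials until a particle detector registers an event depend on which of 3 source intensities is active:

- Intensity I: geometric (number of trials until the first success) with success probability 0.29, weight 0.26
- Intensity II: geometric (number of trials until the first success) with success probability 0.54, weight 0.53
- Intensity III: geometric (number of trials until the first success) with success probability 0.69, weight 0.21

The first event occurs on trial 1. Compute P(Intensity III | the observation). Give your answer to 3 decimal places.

Posterior ∝ prior × likelihood, so P(k | x) ∝ w_k f_k(x); normalise over all components.
Geometric probabilities:
  p_I = 0.29·(1−0.29)^0 = 0.29·1 = 0.29
  p_II = 0.54·(1−0.54)^0 = 0.54·1 = 0.54
  p_III = 0.69·(1−0.69)^0 = 0.69·1 = 0.69
Prior × likelihood for each component:
  w_I·p_I = 0.26 × 0.29 = 0.0754
  w_II·p_II = 0.53 × 0.54 = 0.2862
  w_III·p_III = 0.21 × 0.69 = 0.1449
Denominator: 0.0754 + 0.2862 + 0.1449 = 0.5065
Responsibility of Intensity III: 0.1449 / 0.5065 ≈ 0.286

0.286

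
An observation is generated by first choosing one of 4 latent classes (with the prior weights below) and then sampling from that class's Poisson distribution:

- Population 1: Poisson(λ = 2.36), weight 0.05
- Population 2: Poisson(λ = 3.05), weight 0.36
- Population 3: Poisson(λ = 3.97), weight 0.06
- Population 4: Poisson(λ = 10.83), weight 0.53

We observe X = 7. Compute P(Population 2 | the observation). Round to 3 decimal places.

Posterior ∝ prior × likelihood, so P(k | x) ∝ π_k f_k(x); normalise over all components.
Poisson probabilities:
  L_1 = e^(−2.36)·2.36^7/7! = 0.00763868
  L_2 = e^(−3.05)·3.05^7/7! = 0.0230712
  L_3 = e^(−3.97)·3.97^7/7! = 0.0582041
  L_4 = e^(−10.83)·10.83^7/7! = 0.0686372
Unnormalised posteriors:
  π_1·L_1 = 0.05 × 0.00763868 = 0.000381934
  π_2·L_2 = 0.36 × 0.0230712 = 0.00830563
  π_3·L_3 = 0.06 × 0.0582041 = 0.00349225
  π_4·L_4 = 0.53 × 0.0686372 = 0.0363777
Marginal: 0.000381934 + 0.00830563 + 0.00349225 + 0.0363777 = 0.0485575
Responsibility of Population 2: 0.00830563 / 0.0485575 ≈ 0.171

0.171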